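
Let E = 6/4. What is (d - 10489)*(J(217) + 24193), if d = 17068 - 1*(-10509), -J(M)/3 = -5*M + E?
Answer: 468954528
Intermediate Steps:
E = 3/2 (E = 6*(1/4) = 3/2 ≈ 1.5000)
J(M) = -9/2 + 15*M (J(M) = -3*(-5*M + 3/2) = -3*(3/2 - 5*M) = -9/2 + 15*M)
d = 27577 (d = 17068 + 10509 = 27577)
(d - 10489)*(J(217) + 24193) = (27577 - 10489)*((-9/2 + 15*217) + 24193) = 17088*((-9/2 + 3255) + 24193) = 17088*(6501/2 + 24193) = 17088*(54887/2) = 468954528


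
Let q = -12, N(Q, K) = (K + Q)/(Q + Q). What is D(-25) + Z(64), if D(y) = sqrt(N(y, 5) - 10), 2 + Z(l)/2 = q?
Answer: -28 + 4*I*sqrt(15)/5 ≈ -28.0 + 3.0984*I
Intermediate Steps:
N(Q, K) = (K + Q)/(2*Q) (N(Q, K) = (K + Q)/((2*Q)) = (K + Q)*(1/(2*Q)) = (K + Q)/(2*Q))
Z(l) = -28 (Z(l) = -4 + 2*(-12) = -4 - 24 = -28)
D(y) = sqrt(-10 + (5 + y)/(2*y)) (D(y) = sqrt((5 + y)/(2*y) - 10) = sqrt(-10 + (5 + y)/(2*y)))
D(-25) + Z(64) = sqrt(-38 + 10/(-25))/2 - 28 = sqrt(-38 + 10*(-1/25))/2 - 28 = sqrt(-38 - 2/5)/2 - 28 = sqrt(-192/5)/2 - 28 = (8*I*sqrt(15)/5)/2 - 28 = 4*I*sqrt(15)/5 - 28 = -28 + 4*I*sqrt(15)/5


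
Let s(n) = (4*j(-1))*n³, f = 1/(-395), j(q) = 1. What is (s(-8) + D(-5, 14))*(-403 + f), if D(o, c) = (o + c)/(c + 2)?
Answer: 2607387087/3160 ≈ 8.2512e+5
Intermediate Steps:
D(o, c) = (c + o)/(2 + c)
f = -1/395 ≈ -0.0025316
s(n) = 4*n³ (s(n) = (4*1)*n³ = 4*n³)
(s(-8) + D(-5, 14))*(-403 + f) = (4*(-8)³ + (14 - 5)/(2 + 14))*(-403 - 1/395) = (4*(-512) + 9/16)*(-159186/395) = (-2048 + (1/16)*9)*(-159186/395) = (-2048 + 9/16)*(-159186/395) = -32759/16*(-159186/395) = 2607387087/3160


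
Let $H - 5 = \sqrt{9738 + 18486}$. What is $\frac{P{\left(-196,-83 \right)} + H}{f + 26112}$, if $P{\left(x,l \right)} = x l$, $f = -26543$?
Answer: $- \frac{16441}{431} \approx -38.146$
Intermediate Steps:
$P{\left(x,l \right)} = l x$
$H = 173$ ($H = 5 + \sqrt{9738 + 18486} = 5 + \sqrt{28224} = 5 + 168 = 173$)
$\frac{P{\left(-196,-83 \right)} + H}{f + 26112} = \frac{\left(-83\right) \left(-196\right) + 173}{-26543 + 26112} = \frac{16268 + 173}{-431} = 16441 \left(- \frac{1}{431}\right) = - \frac{16441}{431}$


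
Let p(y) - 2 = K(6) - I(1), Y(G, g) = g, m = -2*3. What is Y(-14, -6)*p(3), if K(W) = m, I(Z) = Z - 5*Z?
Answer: 0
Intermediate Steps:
I(Z) = -4*Z
m = -6
K(W) = -6
p(y) = 0 (p(y) = 2 + (-6 - (-4)) = 2 + (-6 - 1*(-4)) = 2 + (-6 + 4) = 2 - 2 = 0)
Y(-14, -6)*p(3) = -6*0 = 0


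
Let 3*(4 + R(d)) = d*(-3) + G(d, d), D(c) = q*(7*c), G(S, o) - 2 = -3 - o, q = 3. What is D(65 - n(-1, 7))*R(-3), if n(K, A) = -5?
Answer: -490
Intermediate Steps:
G(S, o) = -1 - o (G(S, o) = 2 + (-3 - o) = -1 - o)
D(c) = 21*c (D(c) = 3*(7*c) = 21*c)
R(d) = -13/3 - 4*d/3 (R(d) = -4 + (d*(-3) + (-1 - d))/3 = -4 + (-3*d + (-1 - d))/3 = -4 + (-1 - 4*d)/3 = -4 + (-⅓ - 4*d/3) = -13/3 - 4*d/3)
D(65 - n(-1, 7))*R(-3) = (21*(65 - 1*(-5)))*(-13/3 - 4/3*(-3)) = (21*(65 + 5))*(-13/3 + 4) = (21*70)*(-⅓) = 1470*(-⅓) = -490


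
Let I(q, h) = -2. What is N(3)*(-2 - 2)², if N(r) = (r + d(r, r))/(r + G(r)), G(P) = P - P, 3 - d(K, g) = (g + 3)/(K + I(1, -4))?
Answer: 0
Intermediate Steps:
d(K, g) = 3 - (3 + g)/(-2 + K) (d(K, g) = 3 - (g + 3)/(K - 2) = 3 - (3 + g)/(-2 + K))
G(P) = 0
N(r) = (r + (-9 + 2*r)/(-2 + r))/r (N(r) = (r + (-9 - r + 3*r)/(-2 + r))/(r + 0) = (r + (-9 + 2*r)/(-2 + r))/r)
N(3)*(-2 - 2)² = ((-9 + 3²)/(3*(-2 + 3)))*(-2 - 2)² = ((⅓)*(-9 + 9)/1)*(-4)² = ((⅓)*1*0)*16 = 0*16 = 0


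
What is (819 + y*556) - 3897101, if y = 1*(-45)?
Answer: -3921302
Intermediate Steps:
y = -45
(819 + y*556) - 3897101 = (819 - 45*556) - 3897101 = (819 - 25020) - 3897101 = -24201 - 3897101 = -3921302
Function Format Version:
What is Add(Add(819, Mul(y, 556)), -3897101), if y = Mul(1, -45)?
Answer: -3921302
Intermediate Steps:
y = -45
Add(Add(819, Mul(y, 556)), -3897101) = Add(Add(819, Mul(-45, 556)), -3897101) = Add(Add(819, -25020), -3897101) = Add(-24201, -3897101) = -3921302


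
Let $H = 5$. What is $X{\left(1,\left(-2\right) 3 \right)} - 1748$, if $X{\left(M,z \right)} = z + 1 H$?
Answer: $-1749$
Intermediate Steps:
$X{\left(M,z \right)} = 5 + z$ ($X{\left(M,z \right)} = z + 1 \cdot 5 = z + 5 = 5 + z$)
$X{\left(1,\left(-2\right) 3 \right)} - 1748 = \left(5 - 6\right) - 1748 = -1 - 1748 = -1749$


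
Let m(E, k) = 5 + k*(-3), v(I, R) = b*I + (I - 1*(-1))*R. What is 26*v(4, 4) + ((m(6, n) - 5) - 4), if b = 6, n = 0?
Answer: 1140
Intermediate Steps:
v(I, R) = 6*I + R*(1 + I) (v(I, R) = 6*I + (I - 1*(-1))*R = 6*I + (I + 1)*R = 6*I + (1 + I)*R = 6*I + R*(1 + I))
m(E, k) = 5 - 3*k
26*v(4, 4) + ((m(6, n) - 5) - 4) = 26*(4 + 6*4 + 4*4) + (((5 - 3*0) - 5) - 4) = 26*(4 + 24 + 16) + (((5 + 0) - 5) - 4) = 26*44 + ((5 - 5) - 4) = 1144 + (0 - 4) = 1144 - 4 = 1140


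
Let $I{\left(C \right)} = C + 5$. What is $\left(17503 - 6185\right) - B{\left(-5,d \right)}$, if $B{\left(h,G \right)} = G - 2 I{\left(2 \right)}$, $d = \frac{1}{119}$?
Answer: $\frac{1348507}{119} \approx 11332.0$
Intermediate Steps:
$I{\left(C \right)} = 5 + C$
$d = \frac{1}{119} \approx 0.0084034$
$B{\left(h,G \right)} = -14 + G$ ($B{\left(h,G \right)} = G - 2 \left(5 + 2\right) = G - 14 = -14 + G$)
$\left(17503 - 6185\right) - B{\left(-5,d \right)} = \left(17503 - 6185\right) - \left(-14 + \frac{1}{119}\right) = \left(17503 - 6185\right) - - \frac{1665}{119} = 11318 + \frac{1665}{119} = \frac{1348507}{119}$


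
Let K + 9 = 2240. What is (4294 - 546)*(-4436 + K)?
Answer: -8264340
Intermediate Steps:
K = 2231 (K = -9 + 2240 = 2231)
(4294 - 546)*(-4436 + K) = (4294 - 546)*(-4436 + 2231) = 3748*(-2205) = -8264340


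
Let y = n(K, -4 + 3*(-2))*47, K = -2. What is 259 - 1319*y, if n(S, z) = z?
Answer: 620189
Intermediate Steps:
y = -470 (y = (-4 + 3*(-2))*47 = (-4 - 6)*47 = -10*47 = -470)
259 - 1319*y = 259 - 1319*(-470) = 259 + 619930 = 620189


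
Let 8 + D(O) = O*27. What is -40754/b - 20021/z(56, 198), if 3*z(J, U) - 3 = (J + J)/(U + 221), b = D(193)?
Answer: -130996555817/7122907 ≈ -18391.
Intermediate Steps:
D(O) = -8 + 27*O (D(O) = -8 + O*27 = -8 + 27*O)
b = 5203 (b = -8 + 27*193 = -8 + 5211 = 5203)
z(J, U) = 1 + 2*J/(3*(221 + U)) (z(J, U) = 1 + ((J + J)/(U + 221))/3 = 1 + ((2*J)/(221 + U))/3 = 1 + (2*J/(221 + U))/3 = 1 + 2*J/(3*(221 + U)))
-40754/b - 20021/z(56, 198) = -40754/5203 - 20021*(221 + 198)/(221 + 198 + (⅔)*56) = -40754*1/5203 - 20021*419/(221 + 198 + 112/3) = -40754/5203 - 20021/((1/419)*(1369/3)) = -40754/5203 - 20021/1369/1257 = -40754/5203 - 20021*1257/1369 = -40754/5203 - 25166397/1369 = -130996555817/7122907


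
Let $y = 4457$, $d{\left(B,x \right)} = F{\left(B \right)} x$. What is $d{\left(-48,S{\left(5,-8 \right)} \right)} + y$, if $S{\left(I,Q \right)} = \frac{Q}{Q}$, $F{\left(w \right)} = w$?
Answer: $4409$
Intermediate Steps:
$S{\left(I,Q \right)} = 1$
$d{\left(B,x \right)} = B x$
$d{\left(-48,S{\left(5,-8 \right)} \right)} + y = \left(-48\right) 1 + 4457 = -48 + 4457 = 4409$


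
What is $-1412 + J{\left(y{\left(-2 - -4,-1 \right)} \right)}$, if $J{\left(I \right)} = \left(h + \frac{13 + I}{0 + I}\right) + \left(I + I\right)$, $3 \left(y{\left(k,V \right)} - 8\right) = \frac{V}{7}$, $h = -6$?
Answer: $- \frac{4907908}{3507} \approx -1399.5$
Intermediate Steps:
$y{\left(k,V \right)} = 8 + \frac{V}{21}$ ($y{\left(k,V \right)} = 8 + \frac{V \frac{1}{7}}{3} = 8 + \frac{\frac{1}{7} V}{3} = 8 + \frac{V}{21}$)
$J{\left(I \right)} = -6 + 2 I + \frac{13 + I}{I}$ ($J{\left(I \right)} = \left(-6 + \frac{13 + I}{0 + I}\right) + \left(I + I\right) = \left(-6 + \frac{13 + I}{I}\right) + 2 I = -6 + 2 I + \frac{13 + I}{I}$)
$-1412 + J{\left(y{\left(-2 - -4,-1 \right)} \right)} = -1412 + \left(-5 + 2 \left(8 + \frac{1}{21} \left(-1\right)\right) + \frac{13}{8 + \frac{1}{21} \left(-1\right)}\right) = -1412 + \left(-5 + 2 \left(8 - \frac{1}{21}\right) + \frac{13}{8 - \frac{1}{21}}\right) = -1412 + \left(-5 + 2 \cdot \frac{167}{21} + \frac{13}{\frac{167}{21}}\right) = -1412 + \left(-5 + \frac{334}{21} + 13 \cdot \frac{21}{167}\right) = -1412 + \left(-5 + \frac{334}{21} + \frac{273}{167}\right) = -1412 + \frac{43976}{3507} = - \frac{4907908}{3507}$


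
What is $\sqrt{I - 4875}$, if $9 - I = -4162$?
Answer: $8 i \sqrt{11} \approx 26.533 i$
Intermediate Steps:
$I = 4171$ ($I = 9 - -4162 = 9 + 4162 = 4171$)
$\sqrt{I - 4875} = \sqrt{4171 - 4875} = \sqrt{-704} = 8 i \sqrt{11}$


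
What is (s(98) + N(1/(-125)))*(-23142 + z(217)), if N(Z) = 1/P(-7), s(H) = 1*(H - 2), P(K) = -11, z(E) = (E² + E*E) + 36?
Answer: 74980960/11 ≈ 6.8164e+6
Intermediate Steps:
z(E) = 36 + 2*E² (z(E) = (E² + E²) + 36 = 2*E² + 36 = 36 + 2*E²)
s(H) = -2 + H (s(H) = 1*(-2 + H) = -2 + H)
N(Z) = -1/11 (N(Z) = 1/(-11) = -1/11)
(s(98) + N(1/(-125)))*(-23142 + z(217)) = ((-2 + 98) - 1/11)*(-23142 + (36 + 2*217²)) = (96 - 1/11)*(-23142 + (36 + 2*47089)) = 1055*(-23142 + (36 + 94178))/11 = 1055*(-23142 + 94214)/11 = (1055/11)*71072 = 74980960/11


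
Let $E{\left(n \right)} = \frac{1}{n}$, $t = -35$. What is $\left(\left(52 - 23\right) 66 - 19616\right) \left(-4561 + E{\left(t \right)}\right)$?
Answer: $\frac{2825876472}{35} \approx 8.0739 \cdot 10^{7}$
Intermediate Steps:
$\left(\left(52 - 23\right) 66 - 19616\right) \left(-4561 + E{\left(t \right)}\right) = \left(\left(52 - 23\right) 66 - 19616\right) \left(-4561 + \frac{1}{-35}\right) = \left(29 \cdot 66 - 19616\right) \left(-4561 - \frac{1}{35}\right) = \left(1914 - 19616\right) \left(- \frac{159636}{35}\right) = \left(-17702\right) \left(- \frac{159636}{35}\right) = \frac{2825876472}{35}$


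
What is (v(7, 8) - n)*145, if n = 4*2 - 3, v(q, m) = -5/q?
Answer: -5800/7 ≈ -828.57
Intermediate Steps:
n = 5 (n = 8 - 3 = 5)
(v(7, 8) - n)*145 = (-5/7 - 1*5)*145 = (-5*1/7 - 5)*145 = (-5/7 - 5)*145 = -40/7*145 = -5800/7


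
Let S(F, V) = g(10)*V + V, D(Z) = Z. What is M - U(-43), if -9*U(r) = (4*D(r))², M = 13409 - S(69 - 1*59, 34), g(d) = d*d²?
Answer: -156041/9 ≈ -17338.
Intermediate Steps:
g(d) = d³
S(F, V) = 1001*V (S(F, V) = 10³*V + V = 1000*V + V = 1001*V)
M = -20625 (M = 13409 - 1001*34 = 13409 - 1*34034 = 13409 - 34034 = -20625)
U(r) = -16*r²/9
M - U(-43) = -20625 - (-16)*(-43)²/9 = -20625 - (-16)*1849/9 = -20625 - 1*(-29584/9) = -20625 + 29584/9 = -156041/9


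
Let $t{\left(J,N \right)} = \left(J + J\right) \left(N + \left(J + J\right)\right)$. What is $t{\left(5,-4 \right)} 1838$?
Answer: $110280$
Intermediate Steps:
$t{\left(J,N \right)} = 2 J \left(N + 2 J\right)$
$t{\left(5,-4 \right)} 1838 = 2 \cdot 5 \left(-4 + 2 \cdot 5\right) 1838 = 2 \cdot 5 \left(-4 + 10\right) 1838 = 2 \cdot 5 \cdot 6 \cdot 1838 = 60 \cdot 1838 = 110280$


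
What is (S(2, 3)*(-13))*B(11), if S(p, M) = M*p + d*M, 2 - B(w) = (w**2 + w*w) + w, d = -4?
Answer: -19578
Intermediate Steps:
B(w) = 2 - w - 2*w**2 (B(w) = 2 - ((w**2 + w*w) + w) = 2 - ((w**2 + w**2) + w) = 2 - (2*w**2 + w) = 2 - (w + 2*w**2) = 2 + (-w - 2*w**2) = 2 - w - 2*w**2)
S(p, M) = -4*M + M*p (S(p, M) = M*p - 4*M = -4*M + M*p)
(S(2, 3)*(-13))*B(11) = ((3*(-4 + 2))*(-13))*(2 - 1*11 - 2*11**2) = ((3*(-2))*(-13))*(2 - 11 - 2*121) = (-6*(-13))*(2 - 11 - 242) = 78*(-251) = -19578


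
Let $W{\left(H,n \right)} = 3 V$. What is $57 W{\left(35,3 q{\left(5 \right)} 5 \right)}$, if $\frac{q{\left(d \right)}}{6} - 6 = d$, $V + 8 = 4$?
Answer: $-684$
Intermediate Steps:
$V = -4$ ($V = -8 + 4 = -4$)
$q{\left(d \right)} = 36 + 6 d$
$W{\left(H,n \right)} = -12$ ($W{\left(H,n \right)} = 3 \left(-4\right) = -12$)
$57 W{\left(35,3 q{\left(5 \right)} 5 \right)} = 57 \left(-12\right) = -684$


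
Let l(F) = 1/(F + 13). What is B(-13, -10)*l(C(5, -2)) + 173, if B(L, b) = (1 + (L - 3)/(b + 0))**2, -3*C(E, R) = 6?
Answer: 47744/275 ≈ 173.61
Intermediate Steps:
C(E, R) = -2 (C(E, R) = -1/3*6 = -2)
l(F) = 1/(13 + F)
B(L, b) = (1 + (-3 + L)/b)**2
B(-13, -10)*l(C(5, -2)) + 173 = ((-3 - 13 - 10)**2/(-10)**2)/(13 - 2) + 173 = ((1/100)*(-26)**2)/11 + 173 = ((1/100)*676)*(1/11) + 173 = (169/25)*(1/11) + 173 = 169/275 + 173 = 47744/275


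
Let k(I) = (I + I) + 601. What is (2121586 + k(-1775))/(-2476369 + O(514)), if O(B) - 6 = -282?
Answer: -2118637/2476645 ≈ -0.85545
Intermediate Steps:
O(B) = -276 (O(B) = 6 - 282 = -276)
k(I) = 601 + 2*I (k(I) = 2*I + 601 = 601 + 2*I)
(2121586 + k(-1775))/(-2476369 + O(514)) = (2121586 + (601 + 2*(-1775)))/(-2476369 - 276) = (2121586 + (601 - 3550))/(-2476645) = (2121586 - 2949)*(-1/2476645) = 2118637*(-1/2476645) = -2118637/2476645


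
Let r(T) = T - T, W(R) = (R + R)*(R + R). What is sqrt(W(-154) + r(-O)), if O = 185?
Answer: 308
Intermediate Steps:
W(R) = 4*R**2 (W(R) = (2*R)*(2*R) = 4*R**2)
r(T) = 0
sqrt(W(-154) + r(-O)) = sqrt(4*(-154)**2 + 0) = sqrt(4*23716 + 0) = sqrt(94864 + 0) = sqrt(94864) = 308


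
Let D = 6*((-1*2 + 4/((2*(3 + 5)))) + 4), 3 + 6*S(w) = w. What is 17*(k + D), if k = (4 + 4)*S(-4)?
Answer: 425/6 ≈ 70.833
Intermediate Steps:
S(w) = -1/2 + w/6
k = -28/3 (k = (4 + 4)*(-1/2 + (1/6)*(-4)) = 8*(-1/2 - 2/3) = 8*(-7/6) = -28/3 ≈ -9.3333)
D = 27/2 (D = 6*((-2 + 4/((2*8))) + 4) = 6*((-2 + 4/16) + 4) = 6*((-2 + 4*(1/16)) + 4) = 6*((-2 + 1/4) + 4) = 6*(-7/4 + 4) = 6*(9/4) = 27/2 ≈ 13.500)
17*(k + D) = 17*(-28/3 + 27/2) = 17*(25/6) = 425/6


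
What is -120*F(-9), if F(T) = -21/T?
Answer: -280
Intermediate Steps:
-120*F(-9) = -(-2520)/(-9) = -(-2520)*(-1)/9 = -120*7/3 = -280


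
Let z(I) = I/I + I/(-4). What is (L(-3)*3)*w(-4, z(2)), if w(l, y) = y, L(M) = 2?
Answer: 3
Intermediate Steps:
z(I) = 1 - I/4 (z(I) = 1 + I*(-¼) = 1 - I/4)
(L(-3)*3)*w(-4, z(2)) = (2*3)*(1 - ¼*2) = 6*(1 - ½) = 6*(½) = 3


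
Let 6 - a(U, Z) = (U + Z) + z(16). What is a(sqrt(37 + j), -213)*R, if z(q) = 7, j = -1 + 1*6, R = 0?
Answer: 0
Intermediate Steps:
j = 5 (j = -1 + 6 = 5)
a(U, Z) = -1 - U - Z (a(U, Z) = 6 - ((U + Z) + 7) = 6 - (7 + U + Z) = 6 + (-7 - U - Z) = -1 - U - Z)
a(sqrt(37 + j), -213)*R = (-1 - sqrt(37 + 5) - 1*(-213))*0 = (-1 - sqrt(42) + 213)*0 = (212 - sqrt(42))*0 = 0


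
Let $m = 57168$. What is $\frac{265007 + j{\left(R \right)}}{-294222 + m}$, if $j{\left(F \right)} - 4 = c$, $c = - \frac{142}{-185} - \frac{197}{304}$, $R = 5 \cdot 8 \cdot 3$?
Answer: $- \frac{4968075121}{4443972320} \approx -1.1179$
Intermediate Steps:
$R = 120$ ($R = 40 \cdot 3 = 120$)
$c = \frac{6723}{56240}$ ($c = \left(-142\right) \left(- \frac{1}{185}\right) - \frac{197}{304} = \frac{142}{185} - \frac{197}{304} = \frac{6723}{56240} \approx 0.11954$)
$j{\left(F \right)} = \frac{231683}{56240}$ ($j{\left(F \right)} = 4 + \frac{6723}{56240} = \frac{231683}{56240}$)
$\frac{265007 + j{\left(R \right)}}{-294222 + m} = \frac{265007 + \frac{231683}{56240}}{-294222 + 57168} = \frac{14904225363}{56240 \left(-237054\right)} = \frac{14904225363}{56240} \left(- \frac{1}{237054}\right) = - \frac{4968075121}{4443972320}$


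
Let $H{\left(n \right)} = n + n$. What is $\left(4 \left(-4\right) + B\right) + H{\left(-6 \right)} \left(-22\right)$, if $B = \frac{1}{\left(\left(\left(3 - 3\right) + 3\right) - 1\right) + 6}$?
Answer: $\frac{1985}{8} \approx 248.13$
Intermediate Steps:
$H{\left(n \right)} = 2 n$
$B = \frac{1}{8}$ ($B = \frac{1}{\left(\left(\left(3 - 3\right) + 3\right) - 1\right) + 6} = \frac{1}{\left(\left(0 + 3\right) - 1\right) + 6} = \frac{1}{\left(3 - 1\right) + 6} = \frac{1}{2 + 6} = \frac{1}{8} \approx 0.125$)
$\left(4 \left(-4\right) + B\right) + H{\left(-6 \right)} \left(-22\right) = \left(4 \left(-4\right) + \frac{1}{8}\right) + 2 \left(-6\right) \left(-22\right) = \left(-16 + \frac{1}{8}\right) - -264 = - \frac{127}{8} + 264 = \frac{1985}{8}$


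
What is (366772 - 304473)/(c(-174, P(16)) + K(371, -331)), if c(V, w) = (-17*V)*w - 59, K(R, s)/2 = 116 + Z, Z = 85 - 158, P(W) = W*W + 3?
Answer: 62299/766149 ≈ 0.081314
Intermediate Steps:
P(W) = 3 + W² (P(W) = W² + 3 = 3 + W²)
Z = -73
K(R, s) = 86 (K(R, s) = 2*(116 - 73) = 2*43 = 86)
c(V, w) = -59 - 17*V*w (c(V, w) = -17*V*w - 59 = -59 - 17*V*w)
(366772 - 304473)/(c(-174, P(16)) + K(371, -331)) = (366772 - 304473)/((-59 - 17*(-174)*(3 + 16²)) + 86) = 62299/((-59 - 17*(-174)*(3 + 256)) + 86) = 62299/((-59 - 17*(-174)*259) + 86) = 62299/((-59 + 766122) + 86) = 62299/(766063 + 86) = 62299/766149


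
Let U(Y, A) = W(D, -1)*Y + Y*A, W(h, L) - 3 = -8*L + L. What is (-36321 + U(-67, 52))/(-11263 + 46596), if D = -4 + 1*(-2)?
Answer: -40475/35333 ≈ -1.1455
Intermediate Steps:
D = -6 (D = -4 - 2 = -6)
W(h, L) = 3 - 7*L (W(h, L) = 3 + (-8*L + L) = 3 - 7*L)
U(Y, A) = 10*Y + A*Y (U(Y, A) = (3 - 7*(-1))*Y + Y*A = (3 + 7)*Y + A*Y = 10*Y + A*Y)
(-36321 + U(-67, 52))/(-11263 + 46596) = (-36321 - 67*(10 + 52))/(-11263 + 46596) = (-36321 - 67*62)/35333 = (-36321 - 4154)*(1/35333) = -40475*1/35333 = -40475/35333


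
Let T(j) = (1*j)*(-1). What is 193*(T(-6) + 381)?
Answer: 74691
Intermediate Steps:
T(j) = -j (T(j) = j*(-1) = -j)
193*(T(-6) + 381) = 193*(-1*(-6) + 381) = 193*(6 + 381) = 193*387 = 74691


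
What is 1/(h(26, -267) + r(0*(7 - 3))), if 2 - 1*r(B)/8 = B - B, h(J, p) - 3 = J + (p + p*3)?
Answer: -1/1023 ≈ -0.00097752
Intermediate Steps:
h(J, p) = 3 + J + 4*p (h(J, p) = 3 + (J + (p + p*3)) = 3 + (J + (p + 3*p)) = 3 + (J + 4*p) = 3 + J + 4*p)
r(B) = 16 (r(B) = 16 - 8*(B - B) = 16 - 8*0 = 16 + 0 = 16)
1/(h(26, -267) + r(0*(7 - 3))) = 1/((3 + 26 + 4*(-267)) + 16) = 1/((3 + 26 - 1068) + 16) = 1/(-1039 + 16) = 1/(-1023) = -1/1023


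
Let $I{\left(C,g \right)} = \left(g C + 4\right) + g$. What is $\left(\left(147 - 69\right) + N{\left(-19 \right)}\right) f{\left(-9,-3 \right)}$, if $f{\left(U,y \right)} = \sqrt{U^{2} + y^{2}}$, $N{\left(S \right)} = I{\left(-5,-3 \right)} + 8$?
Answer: $306 \sqrt{10} \approx 967.66$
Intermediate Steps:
$I{\left(C,g \right)} = 4 + g + C g$ ($I{\left(C,g \right)} = \left(C g + 4\right) + g = \left(4 + C g\right) + g = 4 + g + C g$)
$N{\left(S \right)} = 24$ ($N{\left(S \right)} = \left(4 - 3 - -15\right) + 8 = \left(4 - 3 + 15\right) + 8 = 16 + 8 = 24$)
$\left(\left(147 - 69\right) + N{\left(-19 \right)}\right) f{\left(-9,-3 \right)} = \left(\left(147 - 69\right) + 24\right) \sqrt{\left(-9\right)^{2} + \left(-3\right)^{2}} = \left(\left(147 - 69\right) + 24\right) \sqrt{81 + 9} = \left(78 + 24\right) \sqrt{90} = 102 \cdot 3 \sqrt{10} = 306 \sqrt{10}$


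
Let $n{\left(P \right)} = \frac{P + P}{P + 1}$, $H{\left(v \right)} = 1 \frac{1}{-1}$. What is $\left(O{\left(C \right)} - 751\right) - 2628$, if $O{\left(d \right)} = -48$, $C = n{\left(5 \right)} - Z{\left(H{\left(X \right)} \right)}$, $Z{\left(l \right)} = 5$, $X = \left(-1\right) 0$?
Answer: $-3427$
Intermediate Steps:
$X = 0$
$H{\left(v \right)} = -1$ ($H{\left(v \right)} = 1 \left(-1\right) = -1$)
$n{\left(P \right)} = \frac{2 P}{1 + P}$
$C = - \frac{10}{3}$ ($C = 2 \cdot 5 \frac{1}{1 + 5} - 5 = 2 \cdot 5 \cdot \frac{1}{6} - 5 = \frac{5}{3} - 5 = - \frac{10}{3} \approx -3.3333$)
$\left(O{\left(C \right)} - 751\right) - 2628 = \left(-48 - 751\right) - 2628 = -799 - 2628 = -3427$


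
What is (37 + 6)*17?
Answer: 731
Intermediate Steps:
(37 + 6)*17 = 43*17 = 731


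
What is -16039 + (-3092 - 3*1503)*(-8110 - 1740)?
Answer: 74853811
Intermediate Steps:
-16039 + (-3092 - 3*1503)*(-8110 - 1740) = -16039 + (-3092 - 4509)*(-9850) = -16039 - 7601*(-9850) = -16039 + 74869850 = 74853811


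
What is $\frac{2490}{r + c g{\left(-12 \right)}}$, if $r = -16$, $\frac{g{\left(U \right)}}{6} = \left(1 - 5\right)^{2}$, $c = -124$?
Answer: $- \frac{249}{1192} \approx -0.20889$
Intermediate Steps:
$g{\left(U \right)} = 96$ ($g{\left(U \right)} = 6 \left(1 - 5\right)^{2} = 6 \left(-4\right)^{2} = 6 \cdot 16 = 96$)
$\frac{2490}{r + c g{\left(-12 \right)}} = \frac{2490}{-16 - 11904} = \frac{2490}{-11920} = 2490 \left(- \frac{1}{11920}\right) = - \frac{249}{1192}$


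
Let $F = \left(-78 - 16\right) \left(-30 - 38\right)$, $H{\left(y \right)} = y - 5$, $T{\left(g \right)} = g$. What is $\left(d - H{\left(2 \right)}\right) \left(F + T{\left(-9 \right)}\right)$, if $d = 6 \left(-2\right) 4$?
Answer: $-287235$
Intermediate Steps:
$d = -48$ ($d = \left(-12\right) 4 = -48$)
$H{\left(y \right)} = -5 + y$
$F = 6392$ ($F = \left(-94\right) \left(-68\right) = 6392$)
$\left(d - H{\left(2 \right)}\right) \left(F + T{\left(-9 \right)}\right) = \left(-48 - \left(-5 + 2\right)\right) \left(6392 - 9\right) = \left(-48 - -3\right) 6383 = \left(-48 + 3\right) 6383 = \left(-45\right) 6383 = -287235$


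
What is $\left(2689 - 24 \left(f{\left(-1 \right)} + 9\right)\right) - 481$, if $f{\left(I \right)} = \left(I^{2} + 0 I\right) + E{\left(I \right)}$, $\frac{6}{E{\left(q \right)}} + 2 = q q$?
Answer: $2112$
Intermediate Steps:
$E{\left(q \right)} = \frac{6}{-2 + q^{2}}$ ($E{\left(q \right)} = \frac{6}{-2 + q q} = \frac{6}{-2 + q^{2}}$)
$f{\left(I \right)} = I^{2} + \frac{6}{-2 + I^{2}}$ ($f{\left(I \right)} = \left(I^{2} + 0 I\right) + \frac{6}{-2 + I^{2}} = \left(I^{2} + 0\right) + \frac{6}{-2 + I^{2}} = I^{2} + \frac{6}{-2 + I^{2}}$)
$\left(2689 - 24 \left(f{\left(-1 \right)} + 9\right)\right) - 481 = \left(2689 - 24 \left(\frac{6 + \left(-1\right)^{2} \left(-2 + \left(-1\right)^{2}\right)}{-2 + \left(-1\right)^{2}} + 9\right)\right) - 481 = \left(2689 - 24 \left(\frac{6 + 1 \left(-2 + 1\right)}{-2 + 1} + 9\right)\right) - 481 = \left(2689 - 24 \left(\frac{6 + 1 \left(-1\right)}{-1} + 9\right)\right) - 481 = \left(2689 - 24 \left(- (6 - 1) + 9\right)\right) - 481 = \left(2689 - 24 \left(\left(-1\right) 5 + 9\right)\right) - 481 = \left(2689 - 24 \left(-5 + 9\right)\right) - 481 = \left(2689 - 96\right) - 481 = 2593 - 481 = 2112$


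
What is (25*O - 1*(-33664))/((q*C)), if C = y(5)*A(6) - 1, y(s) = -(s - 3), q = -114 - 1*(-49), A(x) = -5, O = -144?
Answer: -30064/585 ≈ -51.391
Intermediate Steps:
q = -65 (q = -114 + 49 = -65)
y(s) = 3 - s (y(s) = -(-3 + s) = 3 - s)
C = 9 (C = (3 - 1*5)*(-5) - 1 = (3 - 5)*(-5) - 1 = -2*(-5) - 1 = 10 - 1 = 9)
(25*O - 1*(-33664))/((q*C)) = (25*(-144) - 1*(-33664))/((-65*9)) = (-3600 + 33664)/(-585) = 30064*(-1/585) = -30064/585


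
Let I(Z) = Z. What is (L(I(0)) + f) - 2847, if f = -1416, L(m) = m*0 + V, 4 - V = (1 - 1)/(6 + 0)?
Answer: -4259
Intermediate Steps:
V = 4 (V = 4 - (1 - 1)/(6 + 0) = 4 - 0/6 = 4 - 1*0 = 4 + 0 = 4)
L(m) = 4 (L(m) = m*0 + 4 = 0 + 4 = 4)
(L(I(0)) + f) - 2847 = (4 - 1416) - 2847 = -1412 - 2847 = -4259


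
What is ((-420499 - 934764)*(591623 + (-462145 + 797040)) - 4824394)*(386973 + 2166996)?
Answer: -3206968786463864532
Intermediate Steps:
((-420499 - 934764)*(591623 + (-462145 + 797040)) - 4824394)*(386973 + 2166996) = (-1355263*(591623 + 334895) - 4824394)*2553969 = (-1355263*926518 - 4824394)*2553969 = (-1255675564234 - 4824394)*2553969 = -1255680388628*2553969 = -3206968786463864532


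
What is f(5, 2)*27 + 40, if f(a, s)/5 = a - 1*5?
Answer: 40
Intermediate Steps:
f(a, s) = -25 + 5*a (f(a, s) = 5*(a - 1*5) = 5*(a - 5) = 5*(-5 + a) = -25 + 5*a)
f(5, 2)*27 + 40 = (-25 + 5*5)*27 + 40 = (-25 + 25)*27 + 40 = 0*27 + 40 = 0 + 40 = 40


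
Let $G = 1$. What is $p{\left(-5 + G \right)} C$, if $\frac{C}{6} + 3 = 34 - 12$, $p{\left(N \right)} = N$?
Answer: $-456$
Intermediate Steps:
$C = 114$ ($C = -18 + 6 \left(34 - 12\right) = -18 + 6 \cdot 22 = -18 + 132 = 114$)
$p{\left(-5 + G \right)} C = \left(-5 + 1\right) 114 = \left(-4\right) 114 = -456$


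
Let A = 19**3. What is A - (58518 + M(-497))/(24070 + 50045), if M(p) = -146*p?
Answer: 101644741/14823 ≈ 6857.2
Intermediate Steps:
A = 6859
A - (58518 + M(-497))/(24070 + 50045) = 6859 - (58518 - 146*(-497))/(24070 + 50045) = 6859 - (58518 + 72562)/74115 = 6859 - 131080/74115 = 6859 - 1*26216/14823 = 6859 - 26216/14823 = 101644741/14823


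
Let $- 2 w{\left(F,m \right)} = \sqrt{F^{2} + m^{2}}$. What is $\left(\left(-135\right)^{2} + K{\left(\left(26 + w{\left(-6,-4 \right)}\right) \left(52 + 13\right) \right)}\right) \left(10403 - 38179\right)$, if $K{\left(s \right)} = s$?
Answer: $-553159040 + 1805440 \sqrt{13} \approx -5.4665 \cdot 10^{8}$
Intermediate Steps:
$w{\left(F,m \right)} = - \frac{\sqrt{F^{2} + m^{2}}}{2}$
$\left(\left(-135\right)^{2} + K{\left(\left(26 + w{\left(-6,-4 \right)}\right) \left(52 + 13\right) \right)}\right) \left(10403 - 38179\right) = \left(\left(-135\right)^{2} + \left(26 - \frac{\sqrt{\left(-6\right)^{2} + \left(-4\right)^{2}}}{2}\right) \left(52 + 13\right)\right) \left(10403 - 38179\right) = \left(18225 + \left(26 - \frac{\sqrt{36 + 16}}{2}\right) 65\right) \left(-27776\right) = \left(18225 + \left(26 - \frac{\sqrt{52}}{2}\right) 65\right) \left(-27776\right) = \left(18225 + \left(26 - \frac{2 \sqrt{13}}{2}\right) 65\right) \left(-27776\right) = \left(18225 + \left(26 - \sqrt{13}\right) 65\right) \left(-27776\right) = \left(18225 + \left(1690 - 65 \sqrt{13}\right)\right) \left(-27776\right) = \left(19915 - 65 \sqrt{13}\right) \left(-27776\right) = -553159040 + 1805440 \sqrt{13}$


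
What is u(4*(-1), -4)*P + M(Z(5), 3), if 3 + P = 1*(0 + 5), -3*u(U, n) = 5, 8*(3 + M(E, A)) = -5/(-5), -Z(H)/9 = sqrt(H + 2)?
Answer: -149/24 ≈ -6.2083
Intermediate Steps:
Z(H) = -9*sqrt(2 + H) (Z(H) = -9*sqrt(H + 2) = -9*sqrt(2 + H))
M(E, A) = -23/8 (M(E, A) = -3 + (-5/(-5))/8 = -3 + (-5*(-1/5))/8 = -3 + (1/8)*1 = -3 + 1/8 = -23/8)
u(U, n) = -5/3 (u(U, n) = -1/3*5 = -5/3)
P = 2 (P = -3 + 1*(0 + 5) = -3 + 1*5 = -3 + 5 = 2)
u(4*(-1), -4)*P + M(Z(5), 3) = -5/3*2 - 23/8 = -10/3 - 23/8 = -149/24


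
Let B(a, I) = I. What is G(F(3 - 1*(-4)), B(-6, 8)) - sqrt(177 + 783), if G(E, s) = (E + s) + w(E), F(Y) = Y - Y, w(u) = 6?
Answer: 14 - 8*sqrt(15) ≈ -16.984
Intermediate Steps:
F(Y) = 0
G(E, s) = 6 + E + s (G(E, s) = (E + s) + 6 = 6 + E + s)
G(F(3 - 1*(-4)), B(-6, 8)) - sqrt(177 + 783) = (6 + 0 + 8) - sqrt(177 + 783) = 14 - sqrt(960) = 14 - 8*sqrt(15)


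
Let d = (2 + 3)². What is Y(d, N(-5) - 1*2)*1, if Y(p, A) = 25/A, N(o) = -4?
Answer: -25/6 ≈ -4.1667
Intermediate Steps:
d = 25 (d = 5² = 25)
Y(d, N(-5) - 1*2)*1 = (25/(-4 - 1*2))*1 = (25/(-4 - 2))*1 = (25/(-6))*1 = (25*(-⅙))*1 = -25/6*1 = -25/6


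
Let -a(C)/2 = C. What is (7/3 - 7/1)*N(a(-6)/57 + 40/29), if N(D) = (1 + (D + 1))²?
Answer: -54774776/910803 ≈ -60.139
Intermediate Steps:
a(C) = -2*C
N(D) = (2 + D)² (N(D) = (1 + (1 + D))² = (2 + D)²)
(7/3 - 7/1)*N(a(-6)/57 + 40/29) = (7/3 - 7/1)*(2 + (-2*(-6)/57 + 40/29))² = (7*(⅓) - 7*1)*(2 + (12*(1/57) + 40*(1/29)))² = (7/3 - 7)*(2 + (4/19 + 40/29))² = -14*(2 + 876/551)²/3 = -14*(1978/551)²/3 = -14/3*3912484/303601 = -54774776/910803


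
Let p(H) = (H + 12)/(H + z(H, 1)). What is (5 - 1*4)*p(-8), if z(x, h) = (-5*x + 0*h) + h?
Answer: 4/33 ≈ 0.12121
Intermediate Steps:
z(x, h) = h - 5*x (z(x, h) = (-5*x + 0) + h = -5*x + h = h - 5*x)
p(H) = (12 + H)/(1 - 4*H) (p(H) = (H + 12)/(H + (1 - 5*H)) = (12 + H)/(1 - 4*H))
(5 - 1*4)*p(-8) = (5 - 1*4)*((-12 - 1*(-8))/(-1 + 4*(-8))) = (5 - 4)*((-12 + 8)/(-1 - 32)) = 1*(-4/(-33)) = 1*(-1/33*(-4)) = 1*(4/33) = 4/33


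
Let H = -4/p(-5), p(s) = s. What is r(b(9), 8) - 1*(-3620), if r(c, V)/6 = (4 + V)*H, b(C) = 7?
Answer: 18388/5 ≈ 3677.6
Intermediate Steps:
H = ⅘ (H = -4/(-5) = -4*(-⅕) = ⅘ ≈ 0.80000)
r(c, V) = 96/5 + 24*V/5 (r(c, V) = 6*((4 + V)*(⅘)) = 6*(16/5 + 4*V/5) = 96/5 + 24*V/5)
r(b(9), 8) - 1*(-3620) = (96/5 + (24/5)*8) - 1*(-3620) = (96/5 + 192/5) + 3620 = 288/5 + 3620 = 18388/5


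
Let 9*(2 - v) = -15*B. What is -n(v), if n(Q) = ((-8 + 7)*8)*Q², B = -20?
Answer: 70688/9 ≈ 7854.2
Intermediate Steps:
v = -94/3 (v = 2 - (-5)*(-20)/3 = 2 - ⅑*300 = 2 - 100/3 = -94/3 ≈ -31.333)
n(Q) = -8*Q² (n(Q) = (-1*8)*Q² = -8*Q²)
-n(v) = -(-8)*(-94/3)² = -(-8)*8836/9 = -1*(-70688/9) = 70688/9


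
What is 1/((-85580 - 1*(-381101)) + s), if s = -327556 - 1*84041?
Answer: -1/116076 ≈ -8.6150e-6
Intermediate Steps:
s = -411597 (s = -327556 - 84041 = -411597)
1/((-85580 - 1*(-381101)) + s) = 1/((-85580 - 1*(-381101)) - 411597) = 1/((-85580 + 381101) - 411597) = 1/(295521 - 411597) = 1/(-116076) = -1/116076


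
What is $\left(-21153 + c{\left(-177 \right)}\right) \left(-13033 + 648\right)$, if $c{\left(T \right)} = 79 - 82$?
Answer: $262017060$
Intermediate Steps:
$c{\left(T \right)} = -3$ ($c{\left(T \right)} = 79 - 82 = -3$)
$\left(-21153 + c{\left(-177 \right)}\right) \left(-13033 + 648\right) = \left(-21153 - 3\right) \left(-13033 + 648\right) = \left(-21156\right) \left(-12385\right) = 262017060$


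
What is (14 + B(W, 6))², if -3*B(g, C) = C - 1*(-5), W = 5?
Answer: 961/9 ≈ 106.78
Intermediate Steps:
B(g, C) = -5/3 - C/3 (B(g, C) = -(C - 1*(-5))/3 = -(C + 5)/3 = -(5 + C)/3 = -5/3 - C/3)
(14 + B(W, 6))² = (14 + (-5/3 - ⅓*6))² = (14 + (-5/3 - 2))² = (14 - 11/3)² = (31/3)² = 961/9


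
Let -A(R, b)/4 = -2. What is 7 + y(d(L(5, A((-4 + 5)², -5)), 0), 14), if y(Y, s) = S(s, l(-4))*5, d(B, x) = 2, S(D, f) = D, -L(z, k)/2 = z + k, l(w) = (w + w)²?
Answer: 77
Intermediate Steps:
A(R, b) = 8 (A(R, b) = -4*(-2) = 8)
l(w) = 4*w² (l(w) = (2*w)² = 4*w²)
L(z, k) = -2*k - 2*z (L(z, k) = -2*(z + k) = -2*(k + z) = -2*k - 2*z)
y(Y, s) = 5*s (y(Y, s) = s*5 = 5*s)
7 + y(d(L(5, A((-4 + 5)², -5)), 0), 14) = 7 + 5*14 = 7 + 70 = 77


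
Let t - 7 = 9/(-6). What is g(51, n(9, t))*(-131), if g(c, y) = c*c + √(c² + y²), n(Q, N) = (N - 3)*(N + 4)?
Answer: -340731 - 131*√50641/4 ≈ -3.4810e+5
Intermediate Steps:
t = 11/2 (t = 7 + 9/(-6) = 7 + 9*(-⅙) = 7 - 3/2 = 11/2 ≈ 5.5000)
n(Q, N) = (-3 + N)*(4 + N)
g(c, y) = c² + √(c² + y²)
g(51, n(9, t))*(-131) = (51² + √(51² + (-12 + 11/2 + (11/2)²)²))*(-131) = (2601 + √(2601 + (-12 + 11/2 + 121/4)²))*(-131) = (2601 + √(2601 + (95/4)²))*(-131) = (2601 + √(2601 + 9025/16))*(-131) = (2601 + √(50641/16))*(-131) = (2601 + √50641/4)*(-131) = -340731 - 131*√50641/4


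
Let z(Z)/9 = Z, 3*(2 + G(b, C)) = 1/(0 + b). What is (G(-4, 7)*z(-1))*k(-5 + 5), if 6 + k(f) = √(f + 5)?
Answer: -225/2 + 75*√5/4 ≈ -70.574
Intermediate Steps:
G(b, C) = -2 + 1/(3*b) (G(b, C) = -2 + 1/(3*(0 + b)) = -2 + 1/(3*b))
z(Z) = 9*Z
k(f) = -6 + √(5 + f) (k(f) = -6 + √(f + 5) = -6 + √(5 + f))
(G(-4, 7)*z(-1))*k(-5 + 5) = ((-2 + (⅓)/(-4))*(9*(-1)))*(-6 + √(5 + (-5 + 5))) = ((-2 + (⅓)*(-¼))*(-9))*(-6 + √(5 + 0)) = ((-2 - 1/12)*(-9))*(-6 + √5) = (-25/12*(-9))*(-6 + √5) = 75*(-6 + √5)/4 = -225/2 + 75*√5/4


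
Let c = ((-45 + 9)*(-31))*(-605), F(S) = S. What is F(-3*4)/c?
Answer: 1/56265 ≈ 1.7773e-5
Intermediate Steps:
c = -675180 (c = -36*(-31)*(-605) = 1116*(-605) = -675180)
F(-3*4)/c = -3*4/(-675180) = -12*(-1/675180) = 1/56265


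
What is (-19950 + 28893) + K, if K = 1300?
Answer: 10243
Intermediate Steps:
(-19950 + 28893) + K = (-19950 + 28893) + 1300 = 8943 + 1300 = 10243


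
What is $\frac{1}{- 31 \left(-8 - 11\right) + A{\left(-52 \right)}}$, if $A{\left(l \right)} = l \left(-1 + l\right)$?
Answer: $\frac{1}{3345} \approx 0.00029895$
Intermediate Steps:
$\frac{1}{- 31 \left(-8 - 11\right) + A{\left(-52 \right)}} = \frac{1}{- 31 \left(-8 - 11\right) - 52 \left(-1 - 52\right)} = \frac{1}{\left(-31\right) \left(-19\right) - -2756} = \frac{1}{589 + 2756} = \frac{1}{3345}$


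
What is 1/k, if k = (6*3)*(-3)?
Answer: -1/54 ≈ -0.018519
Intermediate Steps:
k = -54 (k = 18*(-3) = -54)
1/k = 1/(-54) = -1/54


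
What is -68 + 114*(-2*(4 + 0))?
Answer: -980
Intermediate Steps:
-68 + 114*(-2*(4 + 0)) = -68 + 114*(-2*4) = -68 + 114*(-8) = -68 - 912 = -980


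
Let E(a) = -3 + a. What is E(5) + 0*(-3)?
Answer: 2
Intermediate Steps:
E(5) + 0*(-3) = (-3 + 5) + 0*(-3) = 2 + 0 = 2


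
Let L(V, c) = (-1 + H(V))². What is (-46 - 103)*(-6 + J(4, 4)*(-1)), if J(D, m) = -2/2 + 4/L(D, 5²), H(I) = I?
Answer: 7301/9 ≈ 811.22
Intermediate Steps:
L(V, c) = (-1 + V)²
J(D, m) = -1 + 4/(-1 + D)² (J(D, m) = -2/2 + 4/((-1 + D)²) = -2*½ + 4/(-1 + D)² = -1 + 4/(-1 + D)²)
(-46 - 103)*(-6 + J(4, 4)*(-1)) = (-46 - 103)*(-6 + (-1 + 4/(-1 + 4)²)*(-1)) = -149*(-6 + (-1 + 4/3²)*(-1)) = -149*(-6 + (-1 + 4*(⅑))*(-1)) = -149*(-6 + (-1 + 4/9)*(-1)) = -149*(-6 - 5/9*(-1)) = -149*(-6 + 5/9) = -149*(-49/9) = 7301/9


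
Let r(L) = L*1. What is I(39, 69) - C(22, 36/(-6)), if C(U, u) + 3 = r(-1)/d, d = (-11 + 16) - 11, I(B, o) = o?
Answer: 431/6 ≈ 71.833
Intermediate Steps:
r(L) = L
d = -6 (d = 5 - 11 = -6)
C(U, u) = -17/6 (C(U, u) = -3 - 1/(-6) = -3 - 1*(-⅙) = -3 + ⅙ = -17/6)
I(39, 69) - C(22, 36/(-6)) = 69 - 1*(-17/6) = 69 + 17/6 = 431/6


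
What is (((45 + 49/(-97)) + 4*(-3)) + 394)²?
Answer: 1711476900/9409 ≈ 1.8190e+5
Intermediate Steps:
(((45 + 49/(-97)) + 4*(-3)) + 394)² = (((45 + 49*(-1/97)) - 12) + 394)² = (((45 - 49/97) - 12) + 394)² = ((4316/97 - 12) + 394)² = (3152/97 + 394)² = (41370/97)² = 1711476900/9409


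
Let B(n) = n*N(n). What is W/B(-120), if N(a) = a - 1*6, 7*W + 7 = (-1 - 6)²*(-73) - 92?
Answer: -919/26460 ≈ -0.034732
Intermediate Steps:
W = -3676/7 (W = -1 + ((-1 - 6)²*(-73) - 92)/7 = -1 + ((-7)²*(-73) - 92)/7 = -1 + (49*(-73) - 92)/7 = -1 + (-3577 - 92)/7 = -1 + (⅐)*(-3669) = -1 - 3669/7 = -3676/7 ≈ -525.14)
N(a) = -6 + a (N(a) = a - 6 = -6 + a)
B(n) = n*(-6 + n)
W/B(-120) = -3676*(-1/(120*(-6 - 120)))/7 = -3676/(7*((-120*(-126)))) = -3676/7/15120 = -3676/7*1/15120 = -919/26460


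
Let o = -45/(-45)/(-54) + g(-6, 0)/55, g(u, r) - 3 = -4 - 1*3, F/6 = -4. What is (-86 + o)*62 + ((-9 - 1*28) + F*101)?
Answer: -11581006/1485 ≈ -7798.7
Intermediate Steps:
F = -24 (F = 6*(-4) = -24)
g(u, r) = -4 (g(u, r) = 3 + (-4 - 1*3) = 3 + (-4 - 3) = 3 - 7 = -4)
o = -271/2970 (o = -45/(-45)/(-54) - 4/55 = -45*(-1/45)*(-1/54) - 4*1/55 = 1*(-1/54) - 4/55 = -1/54 - 4/55 = -271/2970 ≈ -0.091246)
(-86 + o)*62 + ((-9 - 1*28) + F*101) = (-86 - 271/2970)*62 + ((-9 - 1*28) - 24*101) = -255691/2970*62 + ((-9 - 28) - 2424) = -7926421/1485 + (-37 - 2424) = -7926421/1485 - 2461 = -11581006/1485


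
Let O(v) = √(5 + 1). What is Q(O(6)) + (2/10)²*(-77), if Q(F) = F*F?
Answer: 73/25 ≈ 2.9200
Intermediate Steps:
O(v) = √6
Q(F) = F²
Q(O(6)) + (2/10)²*(-77) = (√6)² + (2/10)²*(-77) = 6 + (2*(⅒))²*(-77) = 6 + (⅕)²*(-77) = 6 + (1/25)*(-77) = 6 - 77/25 = 73/25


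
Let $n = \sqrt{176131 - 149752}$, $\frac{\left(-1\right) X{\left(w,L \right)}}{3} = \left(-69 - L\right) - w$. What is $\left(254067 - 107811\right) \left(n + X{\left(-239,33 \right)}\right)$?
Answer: $-60111216 + 438768 \sqrt{2931} \approx -3.6357 \cdot 10^{7}$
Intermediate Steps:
$X{\left(w,L \right)} = 207 + 3 L + 3 w$ ($X{\left(w,L \right)} = - 3 \left(\left(-69 - L\right) - w\right) = - 3 \left(-69 - L - w\right) = 207 + 3 L + 3 w$)
$n = 3 \sqrt{2931}$ ($n = \sqrt{26379} = 3 \sqrt{2931} \approx 162.42$)
$\left(254067 - 107811\right) \left(n + X{\left(-239,33 \right)}\right) = \left(254067 - 107811\right) \left(3 \sqrt{2931} + \left(207 + 3 \cdot 33 + 3 \left(-239\right)\right)\right) = 146256 \left(3 \sqrt{2931} + \left(207 + 99 - 717\right)\right) = 146256 \left(3 \sqrt{2931} - 411\right) = 146256 \left(-411 + 3 \sqrt{2931}\right) = -60111216 + 438768 \sqrt{2931}$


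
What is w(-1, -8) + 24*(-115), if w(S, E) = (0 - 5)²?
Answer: -2735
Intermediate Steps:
w(S, E) = 25 (w(S, E) = (-5)² = 25)
w(-1, -8) + 24*(-115) = 25 + 24*(-115) = 25 - 2760 = -2735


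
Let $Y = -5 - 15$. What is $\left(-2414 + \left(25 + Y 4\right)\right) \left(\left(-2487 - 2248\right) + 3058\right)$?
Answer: $4140513$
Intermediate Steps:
$Y = -20$ ($Y = -5 - 15 = -20$)
$\left(-2414 + \left(25 + Y 4\right)\right) \left(\left(-2487 - 2248\right) + 3058\right) = \left(-2414 + \left(25 - 80\right)\right) \left(\left(-2487 - 2248\right) + 3058\right) = \left(-2414 + \left(25 - 80\right)\right) \left(-4735 + 3058\right) = \left(-2414 - 55\right) \left(-1677\right) = \left(-2469\right) \left(-1677\right) = 4140513$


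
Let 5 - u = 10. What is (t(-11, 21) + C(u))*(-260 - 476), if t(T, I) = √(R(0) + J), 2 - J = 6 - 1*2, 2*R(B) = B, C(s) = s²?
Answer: -18400 - 736*I*√2 ≈ -18400.0 - 1040.9*I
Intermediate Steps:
u = -5 (u = 5 - 1*10 = 5 - 10 = -5)
R(B) = B/2
J = -2 (J = 2 - (6 - 1*2) = 2 - (6 - 2) = 2 - 1*4 = 2 - 4 = -2)
t(T, I) = I*√2 (t(T, I) = √((½)*0 - 2) = √(0 - 2) = √(-2) = I*√2)
(t(-11, 21) + C(u))*(-260 - 476) = (I*√2 + (-5)²)*(-260 - 476) = (I*√2 + 25)*(-736) = (25 + I*√2)*(-736) = -18400 - 736*I*√2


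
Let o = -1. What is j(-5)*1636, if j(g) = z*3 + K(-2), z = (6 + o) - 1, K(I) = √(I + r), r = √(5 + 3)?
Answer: 19632 + 1636*√(-2 + 2*√2) ≈ 21121.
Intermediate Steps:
r = 2*√2 (r = √8 = 2*√2 ≈ 2.8284)
K(I) = √(I + 2*√2)
z = 4 (z = (6 - 1) - 1 = 5 - 1 = 4)
j(g) = 12 + √(-2 + 2*√2) (j(g) = 4*3 + √(-2 + 2*√2) = 12 + √(-2 + 2*√2))
j(-5)*1636 = (12 + √(-2 + 2*√2))*1636 = 19632 + 1636*√(-2 + 2*√2)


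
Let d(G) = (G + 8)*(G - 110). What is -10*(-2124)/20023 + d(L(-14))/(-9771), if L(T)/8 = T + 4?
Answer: -22126200/65214911 ≈ -0.33928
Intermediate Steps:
L(T) = 32 + 8*T (L(T) = 8*(T + 4) = 8*(4 + T) = 32 + 8*T)
d(G) = (-110 + G)*(8 + G) (d(G) = (8 + G)*(-110 + G) = (-110 + G)*(8 + G))
-10*(-2124)/20023 + d(L(-14))/(-9771) = -10*(-2124)/20023 + (-880 + (32 + 8*(-14))² - 102*(32 + 8*(-14)))/(-9771) = 21240*(1/20023) + (-880 + (32 - 112)² - 102*(32 - 112))*(-1/9771) = 21240/20023 + (-880 + (-80)² - 102*(-80))*(-1/9771) = 21240/20023 + (-880 + 6400 + 8160)*(-1/9771) = 21240/20023 + 13680*(-1/9771) = 21240/20023 - 4560/3257 = -22126200/65214911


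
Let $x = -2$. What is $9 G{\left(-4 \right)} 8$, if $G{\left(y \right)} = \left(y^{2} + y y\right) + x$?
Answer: $2160$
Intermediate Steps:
$G{\left(y \right)} = -2 + 2 y^{2}$ ($G{\left(y \right)} = \left(y^{2} + y y\right) - 2 = \left(y^{2} + y^{2}\right) - 2 = 2 y^{2} - 2 = -2 + 2 y^{2}$)
$9 G{\left(-4 \right)} 8 = 9 \left(-2 + 2 \left(-4\right)^{2}\right) 8 = 9 \left(-2 + 2 \cdot 16\right) 8 = 9 \left(-2 + 32\right) 8 = 9 \cdot 30 \cdot 8 = 270 \cdot 8 = 2160$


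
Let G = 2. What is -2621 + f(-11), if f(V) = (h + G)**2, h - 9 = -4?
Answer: -2572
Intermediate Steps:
h = 5 (h = 9 - 4 = 5)
f(V) = 49 (f(V) = (5 + 2)**2 = 7**2 = 49)
-2621 + f(-11) = -2621 + 49 = -2572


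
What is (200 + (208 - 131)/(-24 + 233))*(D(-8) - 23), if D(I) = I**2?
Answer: 156087/19 ≈ 8215.1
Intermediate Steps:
(200 + (208 - 131)/(-24 + 233))*(D(-8) - 23) = (200 + (208 - 131)/(-24 + 233))*((-8)**2 - 23) = (200 + 77/209)*(64 - 23) = (200 + 77*(1/209))*41 = (200 + 7/19)*41 = (3807/19)*41 = 156087/19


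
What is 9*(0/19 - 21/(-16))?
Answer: 189/16 ≈ 11.813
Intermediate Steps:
9*(0/19 - 21/(-16)) = 9*(0*(1/19) - 21*(-1/16)) = 9*(0 + 21/16) = 9*(21/16) = 189/16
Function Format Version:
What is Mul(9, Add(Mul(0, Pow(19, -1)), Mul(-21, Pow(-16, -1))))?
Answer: Rational(189, 16) ≈ 11.813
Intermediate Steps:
Mul(9, Add(Mul(0, Pow(19, -1)), Mul(-21, Pow(-16, -1)))) = Mul(9, Add(Mul(0, Rational(1, 19)), Mul(-21, Rational(-1, 16)))) = Mul(9, Add(0, Rational(21, 16))) = Mul(9, Rational(21, 16)) = Rational(189, 16)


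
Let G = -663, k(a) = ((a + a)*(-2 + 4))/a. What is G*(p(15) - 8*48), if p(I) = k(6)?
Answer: 251940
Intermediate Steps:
k(a) = 4 (k(a) = ((2*a)*2)/a = (4*a)/a = 4)
p(I) = 4
G*(p(15) - 8*48) = -663*(4 - 8*48) = -663*(4 - 384) = -663*(-380) = 251940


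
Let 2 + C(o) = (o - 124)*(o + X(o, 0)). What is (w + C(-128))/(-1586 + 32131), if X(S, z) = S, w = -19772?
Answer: 44738/30545 ≈ 1.4647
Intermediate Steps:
C(o) = -2 + 2*o*(-124 + o) (C(o) = -2 + (o - 124)*(o + o) = -2 + (-124 + o)*(2*o) = -2 + 2*o*(-124 + o))
(w + C(-128))/(-1586 + 32131) = (-19772 + (-2 - 248*(-128) + 2*(-128)²))/(-1586 + 32131) = (-19772 + (-2 + 31744 + 2*16384))/30545 = (-19772 + (-2 + 31744 + 32768))*(1/30545) = (-19772 + 64510)*(1/30545) = 44738*(1/30545) = 44738/30545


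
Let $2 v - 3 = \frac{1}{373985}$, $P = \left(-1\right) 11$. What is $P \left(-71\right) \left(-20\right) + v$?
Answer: $- \frac{5841084722}{373985} \approx -15619.0$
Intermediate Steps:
$P = -11$
$v = \frac{560978}{373985}$ ($v = \frac{3}{2} + \frac{1}{2 \cdot 373985} = \frac{3}{2} + \frac{1}{2} \cdot \frac{1}{373985} = \frac{3}{2} + \frac{1}{747970} = \frac{560978}{373985} \approx 1.5$)
$P \left(-71\right) \left(-20\right) + v = \left(-11\right) \left(-71\right) \left(-20\right) + \frac{560978}{373985} = 781 \left(-20\right) + \frac{560978}{373985} = -15620 + \frac{560978}{373985} = - \frac{5841084722}{373985}$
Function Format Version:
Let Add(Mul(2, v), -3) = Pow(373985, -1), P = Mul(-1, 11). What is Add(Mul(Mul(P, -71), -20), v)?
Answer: Rational(-5841084722, 373985) ≈ -15619.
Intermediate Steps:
P = -11
v = Rational(560978, 373985) (v = Add(Rational(3, 2), Mul(Rational(1, 2), Pow(373985, -1))) = Add(Rational(3, 2), Mul(Rational(1, 2), Rational(1, 373985))) = Add(Rational(3, 2), Rational(1, 747970)) = Rational(560978, 373985) ≈ 1.5000)
Add(Mul(Mul(P, -71), -20), v) = Add(Mul(Mul(-11, -71), -20), Rational(560978, 373985)) = Add(Mul(781, -20), Rational(560978, 373985)) = Add(-15620, Rational(560978, 373985)) = Rational(-5841084722, 373985)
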